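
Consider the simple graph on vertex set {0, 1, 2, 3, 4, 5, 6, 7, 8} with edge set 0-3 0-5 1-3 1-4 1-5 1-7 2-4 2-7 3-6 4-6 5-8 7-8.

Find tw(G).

A width-3 tree decomposition is:
Bags: B1 = {0, 3, 4, 6}  B2 = {0, 1, 3, 4}  B3 = {0, 1, 4, 5}  B4 = {1, 2, 4, 5}  B5 = {1, 2, 5, 7}  B6 = {2, 5, 7, 8}
Tree: B1–B2, B2–B3, B3–B4, B4–B5, B5–B6
The largest bag has 4 vertices, giving width 3; this decomposition certifies tw(G) ≤ 3. For the lower bound: the 4 vertex sets {0,3,6}, {4}, {1}, {2,5,7,8} are disjoint, each induces a connected subgraph, and every pair is joined by at least one edge of G. Contracting each set to a single vertex therefore yields K_{4} as a minor, and since treewidth is minor-monotone, tw(G) ≥ tw(K_{4}) = 3. Hence tw(G) = 3 exactly.

3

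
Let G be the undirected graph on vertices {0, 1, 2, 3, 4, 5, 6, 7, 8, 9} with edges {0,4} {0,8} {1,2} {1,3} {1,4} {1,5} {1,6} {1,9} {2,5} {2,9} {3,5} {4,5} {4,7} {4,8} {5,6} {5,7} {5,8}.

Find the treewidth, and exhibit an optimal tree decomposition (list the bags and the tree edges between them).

Treewidth 2.
One optimal decomposition is:
Bags: B1 = {1, 4, 5}  B2 = {1, 2, 5}  B3 = {1, 3, 5}  B4 = {1, 2, 9}  B5 = {4, 5, 7}  B6 = {1, 5, 6}  B7 = {4, 5, 8}  B8 = {0, 4, 8}
Tree: B1–B2, B2–B3, B2–B4, B1–B5, B1–B6, B5–B7, B7–B8

Every bag has size at most 3, so the width is 3 − 1 = 2 and tw(G) ≤ 2. For the lower bound, the 3 vertices {0, 4, 8} are pairwise adjacent, and any tree decomposition puts a clique entirely inside one bag — forcing width ≥ 2. Combining the bounds, tw(G) = 2.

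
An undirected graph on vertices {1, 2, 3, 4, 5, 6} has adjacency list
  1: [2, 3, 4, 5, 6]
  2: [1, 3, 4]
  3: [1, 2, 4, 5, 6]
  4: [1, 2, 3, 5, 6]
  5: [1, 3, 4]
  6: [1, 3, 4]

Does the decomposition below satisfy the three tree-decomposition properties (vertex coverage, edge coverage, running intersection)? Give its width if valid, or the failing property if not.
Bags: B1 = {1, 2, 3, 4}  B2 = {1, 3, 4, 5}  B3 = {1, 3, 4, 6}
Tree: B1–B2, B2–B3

Yes; width 3.

Checking the three conditions: (i) the bags cover all of {1, 2, 3, 4, 5, 6}; (ii) for each edge, some bag contains both endpoints; (iii) the bags containing any fixed vertex form a subtree. All hold, so the decomposition is valid with width 4 − 1 = 3.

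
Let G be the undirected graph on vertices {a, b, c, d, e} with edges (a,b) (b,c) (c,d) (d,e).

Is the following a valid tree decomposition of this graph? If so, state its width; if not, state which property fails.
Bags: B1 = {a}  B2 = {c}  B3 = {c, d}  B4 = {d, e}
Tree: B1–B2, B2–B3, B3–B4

A tree decomposition must satisfy three properties: every vertex lies in some bag; for every edge, both endpoints lie together in some bag; and for every vertex, the bags containing it form a connected subtree. Here vertex b appears in no bag, so the decomposition is invalid.

No — vertex b appears in no bag.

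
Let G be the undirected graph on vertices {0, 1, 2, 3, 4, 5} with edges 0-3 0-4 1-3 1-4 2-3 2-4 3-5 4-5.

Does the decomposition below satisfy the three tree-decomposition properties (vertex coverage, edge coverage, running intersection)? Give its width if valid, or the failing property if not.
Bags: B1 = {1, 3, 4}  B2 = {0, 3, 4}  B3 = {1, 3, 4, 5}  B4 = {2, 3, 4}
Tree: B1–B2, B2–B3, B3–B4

No — bags containing vertex 1 are not connected in the tree.

A tree decomposition must satisfy three properties: every vertex lies in some bag; for every edge, both endpoints lie together in some bag; and for every vertex, the bags containing it form a connected subtree. Here bags containing vertex 1 are not connected in the tree, so the decomposition is invalid.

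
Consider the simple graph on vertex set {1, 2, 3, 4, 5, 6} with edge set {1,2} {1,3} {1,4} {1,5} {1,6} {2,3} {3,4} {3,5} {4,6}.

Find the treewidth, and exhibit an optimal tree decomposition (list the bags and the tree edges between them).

Treewidth 2.
One such decomposition:
Bags: B1 = {1, 3, 4}  B2 = {1, 3, 5}  B3 = {1, 4, 6}  B4 = {1, 2, 3}
Tree: B1–B2, B1–B3, B1–B4

The largest bag has 3 vertices, giving width 2; this decomposition certifies tw(G) ≤ 2. On the other hand G contains the 3-clique {1, 2, 3}. A clique must lie in a single bag of any decomposition, so no decomposition can have width below 2. Combining the bounds, tw(G) = 2.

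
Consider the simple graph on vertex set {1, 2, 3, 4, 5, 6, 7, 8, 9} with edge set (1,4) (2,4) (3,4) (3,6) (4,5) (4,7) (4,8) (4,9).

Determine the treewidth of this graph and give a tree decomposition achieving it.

The largest bag has 2 vertices, giving width 1; this decomposition certifies tw(G) ≤ 1. Since G has at least one edge (e.g. 4–3), it is not an edgeless graph, so tw(G) ≥ 1. The upper and lower bounds meet at 1, so that is the treewidth.

Treewidth 1.
Bags: B1 = {3, 4}  B2 = {2, 4}  B3 = {4, 9}  B4 = {3, 6}  B5 = {1, 4}  B6 = {4, 7}  B7 = {4, 8}  B8 = {4, 5}
Tree: B1–B2, B2–B3, B1–B4, B2–B5, B2–B6, B1–B7, B2–B8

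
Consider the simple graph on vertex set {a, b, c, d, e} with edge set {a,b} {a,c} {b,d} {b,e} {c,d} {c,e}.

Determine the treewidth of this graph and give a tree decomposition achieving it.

Treewidth 2.
Bags: B1 = {b, c, d}  B2 = {a, b, c}  B3 = {b, c, e}
Tree: B1–B2, B2–B3

The largest bag has 3 vertices, giving width 2; this decomposition certifies tw(G) ≤ 2. The edges d–b–a–c–d form a cycle, so G is not a tree and its treewidth is at least 2. The upper and lower bounds meet at 2, so that is the treewidth.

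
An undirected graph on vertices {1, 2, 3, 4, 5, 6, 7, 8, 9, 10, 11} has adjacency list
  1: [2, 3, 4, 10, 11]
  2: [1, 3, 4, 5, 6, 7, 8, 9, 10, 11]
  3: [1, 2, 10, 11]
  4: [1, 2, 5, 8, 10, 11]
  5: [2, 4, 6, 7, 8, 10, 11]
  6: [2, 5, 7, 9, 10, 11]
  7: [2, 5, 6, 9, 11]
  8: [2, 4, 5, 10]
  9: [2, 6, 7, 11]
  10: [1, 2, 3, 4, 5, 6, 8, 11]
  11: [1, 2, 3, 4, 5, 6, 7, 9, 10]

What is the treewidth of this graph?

A width-4 tree decomposition is:
Bags: B1 = {2, 4, 5, 10, 11}  B2 = {1, 2, 4, 10, 11}  B3 = {2, 5, 6, 10, 11}  B4 = {2, 5, 6, 7, 11}  B5 = {2, 4, 5, 8, 10}  B6 = {1, 2, 3, 10, 11}  B7 = {2, 6, 7, 9, 11}
Tree: B1–B2, B1–B3, B3–B4, B1–B5, B2–B6, B4–B7
The largest bag has 5 vertices, giving width 4; this decomposition certifies tw(G) ≤ 4. For the lower bound, the 5 vertices {2, 4, 5, 8, 10} are pairwise adjacent, and any tree decomposition puts a clique entirely inside one bag — forcing width ≥ 4. Hence tw(G) = 4 exactly.

4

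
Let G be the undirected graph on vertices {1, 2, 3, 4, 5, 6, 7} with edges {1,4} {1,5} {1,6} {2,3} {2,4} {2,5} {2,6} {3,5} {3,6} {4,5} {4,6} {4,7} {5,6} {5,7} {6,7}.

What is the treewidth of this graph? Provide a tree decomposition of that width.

Each bag holds 4 vertices, so the decomposition has width 3, which upper-bounds the treewidth. On the other hand G contains the 4-clique {2, 3, 5, 6}. A clique must lie in a single bag of any decomposition, so no decomposition can have width below 3. Combining the bounds, tw(G) = 3.

Treewidth 3.
One such decomposition:
Bags: B1 = {2, 4, 5, 6}  B2 = {2, 3, 5, 6}  B3 = {4, 5, 6, 7}  B4 = {1, 4, 5, 6}
Tree: B1–B2, B1–B3, B1–B4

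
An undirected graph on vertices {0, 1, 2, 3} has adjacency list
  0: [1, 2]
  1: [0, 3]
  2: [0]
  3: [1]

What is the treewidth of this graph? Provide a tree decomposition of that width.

The largest bag has 2 vertices, giving width 1; this decomposition certifies tw(G) ≤ 1. G has an edge, so its treewidth is at least 1. The upper and lower bounds meet at 1, so that is the treewidth.

Treewidth 1.
One optimal decomposition is:
Bags: B1 = {1, 3}  B2 = {0, 1}  B3 = {0, 2}
Tree: B1–B2, B2–B3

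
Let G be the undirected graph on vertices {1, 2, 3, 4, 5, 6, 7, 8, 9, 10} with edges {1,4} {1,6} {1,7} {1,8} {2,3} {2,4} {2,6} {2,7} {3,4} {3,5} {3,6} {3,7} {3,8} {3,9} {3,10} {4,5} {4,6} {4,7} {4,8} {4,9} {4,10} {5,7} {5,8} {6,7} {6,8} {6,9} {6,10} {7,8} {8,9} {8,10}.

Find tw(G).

4

A width-4 tree decomposition is:
Bags: B1 = {3, 4, 6, 7, 8}  B2 = {3, 4, 6, 8, 9}  B3 = {3, 4, 5, 7, 8}  B4 = {3, 4, 6, 8, 10}  B5 = {1, 4, 6, 7, 8}  B6 = {2, 3, 4, 6, 7}
Tree: B1–B2, B1–B3, B2–B4, B1–B5, B1–B6
Every bag has size at most 5, so the width is 5 − 1 = 4 and tw(G) ≤ 4. For the lower bound, the 5 vertices {1, 4, 6, 7, 8} are pairwise adjacent, and any tree decomposition puts a clique entirely inside one bag — forcing width ≥ 4. Hence tw(G) = 4 exactly.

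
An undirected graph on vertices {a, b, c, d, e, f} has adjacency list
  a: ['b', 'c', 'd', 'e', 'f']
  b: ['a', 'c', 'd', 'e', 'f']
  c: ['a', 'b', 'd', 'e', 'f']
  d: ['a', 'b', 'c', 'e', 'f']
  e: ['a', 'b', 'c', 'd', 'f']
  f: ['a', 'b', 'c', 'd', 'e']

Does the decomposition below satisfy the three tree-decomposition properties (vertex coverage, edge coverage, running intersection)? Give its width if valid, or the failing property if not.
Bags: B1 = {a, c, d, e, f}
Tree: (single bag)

No — vertex b appears in no bag.

A tree decomposition must satisfy three properties: every vertex lies in some bag; for every edge, both endpoints lie together in some bag; and for every vertex, the bags containing it form a connected subtree. Here vertex b appears in no bag, so the decomposition is invalid.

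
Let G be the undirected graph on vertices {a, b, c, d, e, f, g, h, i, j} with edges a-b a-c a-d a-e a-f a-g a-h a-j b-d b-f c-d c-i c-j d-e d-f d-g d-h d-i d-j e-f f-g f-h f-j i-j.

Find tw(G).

A width-3 tree decomposition is:
Bags: B1 = {a, d, f, j}  B2 = {a, d, f, h}  B3 = {a, c, d, j}  B4 = {a, d, f, g}  B5 = {a, d, e, f}  B6 = {c, d, i, j}  B7 = {a, b, d, f}
Tree: B1–B2, B1–B3, B1–B4, B1–B5, B3–B6, B2–B7
Each bag holds 4 vertices, so the decomposition has width 3, which upper-bounds the treewidth. On the other hand G contains the 4-clique {a, c, d, j}. A clique must lie in a single bag of any decomposition, so no decomposition can have width below 3. Combining the bounds, tw(G) = 3.

3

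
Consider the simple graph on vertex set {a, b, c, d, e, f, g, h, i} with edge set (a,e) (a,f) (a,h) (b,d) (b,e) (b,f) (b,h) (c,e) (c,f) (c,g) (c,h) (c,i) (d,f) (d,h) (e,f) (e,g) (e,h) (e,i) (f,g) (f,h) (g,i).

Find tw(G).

3

A width-3 tree decomposition is:
Bags: B1 = {c, e, f, h}  B2 = {a, e, f, h}  B3 = {b, e, f, h}  B4 = {c, e, f, g}  B5 = {b, d, f, h}  B6 = {c, e, g, i}
Tree: B1–B2, B1–B3, B1–B4, B3–B5, B4–B6
Every bag has size at most 4, so the width is 4 − 1 = 3 and tw(G) ≤ 3. On the other hand G contains the 4-clique {c, e, f, g}. A clique must lie in a single bag of any decomposition, so no decomposition can have width below 3. Therefore the treewidth is 3.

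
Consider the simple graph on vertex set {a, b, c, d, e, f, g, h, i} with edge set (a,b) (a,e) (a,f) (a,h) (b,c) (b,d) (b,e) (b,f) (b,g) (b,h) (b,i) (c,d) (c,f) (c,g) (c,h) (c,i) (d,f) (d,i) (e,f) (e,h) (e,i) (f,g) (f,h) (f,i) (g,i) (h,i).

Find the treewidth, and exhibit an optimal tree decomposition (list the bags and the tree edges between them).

Every bag has size at most 5, so the width is 5 − 1 = 4 and tw(G) ≤ 4. For the lower bound, the 5 vertices {a, b, e, f, h} are pairwise adjacent, and any tree decomposition puts a clique entirely inside one bag — forcing width ≥ 4. Hence tw(G) = 4 exactly.

Treewidth 4.
Bags: B1 = {b, e, f, h, i}  B2 = {b, c, f, h, i}  B3 = {a, b, e, f, h}  B4 = {b, c, d, f, i}  B5 = {b, c, f, g, i}
Tree: B1–B2, B1–B3, B2–B4, B2–B5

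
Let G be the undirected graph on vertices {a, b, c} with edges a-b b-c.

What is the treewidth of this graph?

A width-1 tree decomposition is:
Bags: B1 = {a, b}  B2 = {b, c}
Tree: B1–B2
Each bag holds 2 vertices, so the decomposition has width 1, which upper-bounds the treewidth. Since G has at least one edge (e.g. b–a), it is not an edgeless graph, so tw(G) ≥ 1. Therefore the treewidth is 1.

1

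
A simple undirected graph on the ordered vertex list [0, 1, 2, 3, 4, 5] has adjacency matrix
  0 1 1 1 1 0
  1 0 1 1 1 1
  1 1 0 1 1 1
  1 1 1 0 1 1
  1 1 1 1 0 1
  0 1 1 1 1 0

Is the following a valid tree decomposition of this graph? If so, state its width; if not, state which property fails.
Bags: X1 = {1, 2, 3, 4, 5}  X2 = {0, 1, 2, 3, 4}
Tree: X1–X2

Vertex coverage: the bags together contain {0, 1, 2, 3, 4, 5}, the full vertex set. Edge coverage: each edge of G has both endpoints in at least one bag. Running intersection: for every vertex, the bags containing it form a connected subtree. All three properties hold, so this is a valid tree decomposition of width max|bag| − 1 = 4, and hence tw(G) ≤ 4.

Yes; width 4.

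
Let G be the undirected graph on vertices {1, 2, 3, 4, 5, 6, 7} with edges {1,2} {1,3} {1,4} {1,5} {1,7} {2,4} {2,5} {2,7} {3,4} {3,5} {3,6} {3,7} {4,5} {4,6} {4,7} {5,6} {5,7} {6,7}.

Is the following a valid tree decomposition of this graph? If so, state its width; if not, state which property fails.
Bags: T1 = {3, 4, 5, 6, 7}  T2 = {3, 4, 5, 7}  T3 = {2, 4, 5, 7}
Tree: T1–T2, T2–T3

No — vertex 1 appears in no bag.

A tree decomposition must satisfy three properties: every vertex lies in some bag; for every edge, both endpoints lie together in some bag; and for every vertex, the bags containing it form a connected subtree. Here vertex 1 appears in no bag, so the decomposition is invalid.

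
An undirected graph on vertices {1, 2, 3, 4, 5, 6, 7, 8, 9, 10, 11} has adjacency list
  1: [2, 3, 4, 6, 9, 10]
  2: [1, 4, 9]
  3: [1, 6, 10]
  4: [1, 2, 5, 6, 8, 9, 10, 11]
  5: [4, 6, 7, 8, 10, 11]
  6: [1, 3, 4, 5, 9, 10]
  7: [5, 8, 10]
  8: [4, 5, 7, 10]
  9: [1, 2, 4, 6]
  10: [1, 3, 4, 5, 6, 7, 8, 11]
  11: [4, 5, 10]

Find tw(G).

A width-3 tree decomposition is:
Bags: B1 = {1, 4, 6, 10}  B2 = {1, 4, 6, 9}  B3 = {4, 5, 6, 10}  B4 = {4, 5, 10, 11}  B5 = {1, 2, 4, 9}  B6 = {1, 3, 6, 10}  B7 = {4, 5, 8, 10}  B8 = {5, 7, 8, 10}
Tree: B1–B2, B1–B3, B3–B4, B2–B5, B1–B6, B4–B7, B7–B8
The largest bag has 4 vertices, giving width 3; this decomposition certifies tw(G) ≤ 3. For the lower bound, the 4 vertices {1, 3, 6, 10} are pairwise adjacent, and any tree decomposition puts a clique entirely inside one bag — forcing width ≥ 3. The upper and lower bounds meet at 3, so that is the treewidth.

3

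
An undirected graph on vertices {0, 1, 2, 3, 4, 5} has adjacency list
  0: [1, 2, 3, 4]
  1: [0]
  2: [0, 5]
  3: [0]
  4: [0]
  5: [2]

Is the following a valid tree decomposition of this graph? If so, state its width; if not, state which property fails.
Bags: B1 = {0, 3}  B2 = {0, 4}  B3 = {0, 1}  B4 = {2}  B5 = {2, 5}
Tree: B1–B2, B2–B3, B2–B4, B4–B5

A tree decomposition must satisfy three properties: every vertex lies in some bag; for every edge, both endpoints lie together in some bag; and for every vertex, the bags containing it form a connected subtree. Here edge (0,2) lies in no bag, so the decomposition is invalid.

No — edge (0,2) lies in no bag.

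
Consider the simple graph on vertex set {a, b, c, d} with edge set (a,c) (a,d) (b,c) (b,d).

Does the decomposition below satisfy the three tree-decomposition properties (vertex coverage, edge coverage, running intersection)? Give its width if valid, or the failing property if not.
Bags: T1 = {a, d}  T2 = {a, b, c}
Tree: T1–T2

No — edge (b,d) lies in no bag.

A tree decomposition must satisfy three properties: every vertex lies in some bag; for every edge, both endpoints lie together in some bag; and for every vertex, the bags containing it form a connected subtree. Here edge (b,d) lies in no bag, so the decomposition is invalid.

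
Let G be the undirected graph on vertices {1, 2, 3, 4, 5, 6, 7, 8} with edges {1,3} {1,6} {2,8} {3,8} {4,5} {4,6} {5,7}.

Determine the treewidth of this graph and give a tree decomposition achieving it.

The largest bag has 2 vertices, giving width 1; this decomposition certifies tw(G) ≤ 1. G has an edge, so its treewidth is at least 1. Hence tw(G) = 1 exactly.

Treewidth 1.
One optimal decomposition is:
Bags: B1 = {2, 8}  B2 = {3, 8}  B3 = {1, 3}  B4 = {1, 6}  B5 = {4, 6}  B6 = {4, 5}  B7 = {5, 7}
Tree: B1–B2, B2–B3, B3–B4, B4–B5, B5–B6, B6–B7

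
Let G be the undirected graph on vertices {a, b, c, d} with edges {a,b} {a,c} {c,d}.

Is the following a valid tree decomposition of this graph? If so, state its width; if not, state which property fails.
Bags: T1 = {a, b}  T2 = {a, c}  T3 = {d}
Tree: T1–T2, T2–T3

No — edge (c,d) lies in no bag.

A tree decomposition must satisfy three properties: every vertex lies in some bag; for every edge, both endpoints lie together in some bag; and for every vertex, the bags containing it form a connected subtree. Here edge (c,d) lies in no bag, so the decomposition is invalid.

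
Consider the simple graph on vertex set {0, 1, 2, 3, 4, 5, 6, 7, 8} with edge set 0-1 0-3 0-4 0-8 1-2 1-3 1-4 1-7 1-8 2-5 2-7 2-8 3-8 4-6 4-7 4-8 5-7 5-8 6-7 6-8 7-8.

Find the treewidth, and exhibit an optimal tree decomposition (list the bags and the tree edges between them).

Treewidth 3.
One optimal decomposition is:
Bags: B1 = {1, 4, 7, 8}  B2 = {0, 1, 4, 8}  B3 = {4, 6, 7, 8}  B4 = {1, 2, 7, 8}  B5 = {0, 1, 3, 8}  B6 = {2, 5, 7, 8}
Tree: B1–B2, B1–B3, B1–B4, B2–B5, B4–B6

The largest bag has 4 vertices, giving width 3; this decomposition certifies tw(G) ≤ 3. On the other hand G contains the 4-clique {0, 1, 3, 8}. A clique must lie in a single bag of any decomposition, so no decomposition can have width below 3. Therefore the treewidth is 3.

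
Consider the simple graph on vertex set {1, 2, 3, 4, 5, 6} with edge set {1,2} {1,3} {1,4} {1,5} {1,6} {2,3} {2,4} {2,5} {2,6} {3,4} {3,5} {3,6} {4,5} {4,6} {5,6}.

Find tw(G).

5

A width-5 tree decomposition is:
Bags: B1 = {1, 2, 3, 4, 5, 6}
Tree: (single bag)
A single bag containing all 6 vertices is trivially a valid decomposition of width 5. Conversely, {1, 2, 3, 4, 5, 6} is a clique of size 6, and the vertices of any clique must share a bag in every tree decomposition; so some bag has ≥ 6 vertices and tw(G) ≥ 5. The upper and lower bounds meet at 5, so that is the treewidth.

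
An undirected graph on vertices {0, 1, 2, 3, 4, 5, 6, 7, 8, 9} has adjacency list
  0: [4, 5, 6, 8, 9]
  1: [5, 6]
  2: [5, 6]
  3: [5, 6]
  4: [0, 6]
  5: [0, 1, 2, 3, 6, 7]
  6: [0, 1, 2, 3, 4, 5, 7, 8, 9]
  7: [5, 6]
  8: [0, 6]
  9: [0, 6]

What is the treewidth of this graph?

A width-2 tree decomposition is:
Bags: B1 = {3, 5, 6}  B2 = {0, 5, 6}  B3 = {0, 4, 6}  B4 = {0, 6, 9}  B5 = {5, 6, 7}  B6 = {1, 5, 6}  B7 = {0, 6, 8}  B8 = {2, 5, 6}
Tree: B1–B2, B2–B3, B2–B4, B1–B5, B2–B6, B2–B7, B6–B8
Each bag holds 3 vertices, so the decomposition has width 2, which upper-bounds the treewidth. On the other hand G contains the 3-clique {0, 6, 8}. A clique must lie in a single bag of any decomposition, so no decomposition can have width below 2. Hence tw(G) = 2 exactly.

2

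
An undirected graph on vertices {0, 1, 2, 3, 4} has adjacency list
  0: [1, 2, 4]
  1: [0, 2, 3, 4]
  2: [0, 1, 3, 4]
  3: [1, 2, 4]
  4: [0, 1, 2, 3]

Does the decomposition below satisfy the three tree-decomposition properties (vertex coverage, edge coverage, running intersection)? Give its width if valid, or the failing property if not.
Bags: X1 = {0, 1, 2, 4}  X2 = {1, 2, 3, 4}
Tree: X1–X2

Yes; width 3.

Checking the three conditions: (i) the bags cover all of {0, 1, 2, 3, 4}; (ii) for each edge, some bag contains both endpoints; (iii) the bags containing any fixed vertex form a subtree. All hold, so the decomposition is valid with width 4 − 1 = 3.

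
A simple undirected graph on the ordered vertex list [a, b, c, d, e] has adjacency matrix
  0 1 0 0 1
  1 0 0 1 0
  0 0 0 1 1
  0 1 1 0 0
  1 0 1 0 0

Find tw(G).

2

A width-2 tree decomposition is:
Bags: B1 = {c, d, e}  B2 = {b, d, e}  B3 = {a, b, e}
Tree: B1–B2, B2–B3
The largest bag has 3 vertices, giving width 2; this decomposition certifies tw(G) ≤ 2. For the lower bound, G contains the cycle e–c–d–b–a–e, so G is not a forest; only forests have treewidth ≤ 1, hence tw(G) ≥ 2. The upper and lower bounds meet at 2, so that is the treewidth.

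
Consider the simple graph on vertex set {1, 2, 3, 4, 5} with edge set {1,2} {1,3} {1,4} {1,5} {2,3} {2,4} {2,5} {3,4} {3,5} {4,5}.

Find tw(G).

A width-4 tree decomposition is:
Bags: B1 = {1, 2, 3, 4, 5}
Tree: (single bag)
A single bag containing all 5 vertices is trivially a valid decomposition of width 4. On the other hand G contains the 5-clique {1, 2, 3, 4, 5}. A clique must lie in a single bag of any decomposition, so no decomposition can have width below 4. Combining the bounds, tw(G) = 4.

4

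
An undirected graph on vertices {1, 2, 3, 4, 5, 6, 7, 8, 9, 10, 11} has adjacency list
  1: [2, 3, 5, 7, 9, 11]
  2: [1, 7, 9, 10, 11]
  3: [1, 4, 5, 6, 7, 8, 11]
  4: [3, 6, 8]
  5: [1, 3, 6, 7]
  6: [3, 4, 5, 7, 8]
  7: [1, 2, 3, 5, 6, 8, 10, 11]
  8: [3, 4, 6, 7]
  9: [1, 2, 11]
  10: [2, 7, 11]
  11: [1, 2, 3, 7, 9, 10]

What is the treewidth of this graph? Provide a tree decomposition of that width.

Each bag holds 4 vertices, so the decomposition has width 3, which upper-bounds the treewidth. Conversely, {1, 2, 9, 11} is a clique of size 4, and the vertices of any clique must share a bag in every tree decomposition; so some bag has ≥ 4 vertices and tw(G) ≥ 3. Therefore the treewidth is 3.

Treewidth 3.
Bags: B1 = {1, 3, 5, 7}  B2 = {3, 5, 6, 7}  B3 = {1, 3, 7, 11}  B4 = {1, 2, 7, 11}  B5 = {3, 6, 7, 8}  B6 = {2, 7, 10, 11}  B7 = {1, 2, 9, 11}  B8 = {3, 4, 6, 8}
Tree: B1–B2, B1–B3, B3–B4, B2–B5, B4–B6, B4–B7, B5–B8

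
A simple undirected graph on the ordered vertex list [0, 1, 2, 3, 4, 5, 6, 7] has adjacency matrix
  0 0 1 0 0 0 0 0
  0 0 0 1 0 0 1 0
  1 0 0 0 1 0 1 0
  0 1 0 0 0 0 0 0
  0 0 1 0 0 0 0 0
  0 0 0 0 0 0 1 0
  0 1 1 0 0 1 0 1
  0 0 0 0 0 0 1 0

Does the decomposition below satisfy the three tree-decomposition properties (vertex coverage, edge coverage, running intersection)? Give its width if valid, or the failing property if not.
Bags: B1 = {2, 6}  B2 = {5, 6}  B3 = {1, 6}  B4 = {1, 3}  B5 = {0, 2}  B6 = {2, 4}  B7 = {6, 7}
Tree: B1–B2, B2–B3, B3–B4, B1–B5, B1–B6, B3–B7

Every vertex of G appears in some bag (union = {0, 1, 2, 3, 4, 5, 6, 7}); every edge is covered by a bag; and for each vertex v the set of bags containing v is connected in the bag tree. The decomposition is therefore valid. The largest bag has 2 vertices, so the width is 1.

Yes; width 1.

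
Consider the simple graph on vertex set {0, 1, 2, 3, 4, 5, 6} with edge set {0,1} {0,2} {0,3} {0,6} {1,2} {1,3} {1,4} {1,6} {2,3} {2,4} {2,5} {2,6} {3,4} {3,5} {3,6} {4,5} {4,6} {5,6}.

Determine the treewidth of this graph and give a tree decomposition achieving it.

Treewidth 4.
Bags: B1 = {1, 2, 3, 4, 6}  B2 = {0, 1, 2, 3, 6}  B3 = {2, 3, 4, 5, 6}
Tree: B1–B2, B1–B3

Every bag has size at most 5, so the width is 5 − 1 = 4 and tw(G) ≤ 4. For the lower bound, the 5 vertices {0, 1, 2, 3, 6} are pairwise adjacent, and any tree decomposition puts a clique entirely inside one bag — forcing width ≥ 4. Therefore the treewidth is 4.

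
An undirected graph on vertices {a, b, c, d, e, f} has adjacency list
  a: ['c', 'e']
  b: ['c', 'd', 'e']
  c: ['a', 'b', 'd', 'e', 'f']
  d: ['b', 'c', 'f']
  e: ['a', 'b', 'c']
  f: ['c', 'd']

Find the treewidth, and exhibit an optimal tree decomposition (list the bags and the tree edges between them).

Treewidth 2.
One such decomposition:
Bags: B1 = {b, c, e}  B2 = {b, c, d}  B3 = {c, d, f}  B4 = {a, c, e}
Tree: B1–B2, B2–B3, B1–B4

The largest bag has 3 vertices, giving width 2; this decomposition certifies tw(G) ≤ 2. On the other hand G contains the 3-clique {c, d, f}. A clique must lie in a single bag of any decomposition, so no decomposition can have width below 2. Hence tw(G) = 2 exactly.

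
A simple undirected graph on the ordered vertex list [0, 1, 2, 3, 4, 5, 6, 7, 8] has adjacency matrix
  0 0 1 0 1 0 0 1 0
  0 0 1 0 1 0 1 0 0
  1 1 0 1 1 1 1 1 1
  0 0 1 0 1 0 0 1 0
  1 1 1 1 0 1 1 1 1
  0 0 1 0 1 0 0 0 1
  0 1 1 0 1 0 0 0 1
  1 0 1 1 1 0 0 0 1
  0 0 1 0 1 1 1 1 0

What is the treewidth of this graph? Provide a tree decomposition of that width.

Treewidth 3.
One such decomposition:
Bags: B1 = {2, 4, 5, 8}  B2 = {2, 4, 7, 8}  B3 = {0, 2, 4, 7}  B4 = {2, 3, 4, 7}  B5 = {2, 4, 6, 8}  B6 = {1, 2, 4, 6}
Tree: B1–B2, B2–B3, B2–B4, B2–B5, B5–B6

Every bag has size at most 4, so the width is 4 − 1 = 3 and tw(G) ≤ 3. Conversely, {1, 2, 4, 6} is a clique of size 4, and the vertices of any clique must share a bag in every tree decomposition; so some bag has ≥ 4 vertices and tw(G) ≥ 3. The upper and lower bounds meet at 3, so that is the treewidth.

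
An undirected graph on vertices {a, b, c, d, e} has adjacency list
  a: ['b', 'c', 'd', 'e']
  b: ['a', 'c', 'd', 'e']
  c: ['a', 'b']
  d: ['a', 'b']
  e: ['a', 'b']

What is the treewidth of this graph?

A width-2 tree decomposition is:
Bags: B1 = {a, b, d}  B2 = {a, b, c}  B3 = {a, b, e}
Tree: B1–B2, B1–B3
Every bag has size at most 3, so the width is 3 − 1 = 2 and tw(G) ≤ 2. On the other hand G contains the 3-clique {a, b, d}. A clique must lie in a single bag of any decomposition, so no decomposition can have width below 2. Combining the bounds, tw(G) = 2.

2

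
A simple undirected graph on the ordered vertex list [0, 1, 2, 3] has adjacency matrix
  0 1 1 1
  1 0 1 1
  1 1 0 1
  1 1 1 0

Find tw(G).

A width-3 tree decomposition is:
Bags: B1 = {0, 1, 2, 3}
Tree: (single bag)
A single bag containing all 4 vertices is trivially a valid decomposition of width 3. On the other hand G contains the 4-clique {0, 1, 2, 3}. A clique must lie in a single bag of any decomposition, so no decomposition can have width below 3. Hence tw(G) = 3 exactly.

3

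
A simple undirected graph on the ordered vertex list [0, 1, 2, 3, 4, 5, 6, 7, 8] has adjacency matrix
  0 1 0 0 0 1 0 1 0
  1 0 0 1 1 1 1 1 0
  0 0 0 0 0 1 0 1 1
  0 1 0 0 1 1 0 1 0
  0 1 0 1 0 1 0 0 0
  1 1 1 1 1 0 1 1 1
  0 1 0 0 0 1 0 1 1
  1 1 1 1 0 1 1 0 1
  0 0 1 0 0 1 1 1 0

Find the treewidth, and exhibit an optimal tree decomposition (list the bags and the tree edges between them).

Each bag holds 4 vertices, so the decomposition has width 3, which upper-bounds the treewidth. Conversely, {1, 3, 4, 5} is a clique of size 4, and the vertices of any clique must share a bag in every tree decomposition; so some bag has ≥ 4 vertices and tw(G) ≥ 3. The upper and lower bounds meet at 3, so that is the treewidth.

Treewidth 3.
One such decomposition:
Bags: B1 = {1, 3, 5, 7}  B2 = {1, 5, 6, 7}  B3 = {5, 6, 7, 8}  B4 = {2, 5, 7, 8}  B5 = {0, 1, 5, 7}  B6 = {1, 3, 4, 5}
Tree: B1–B2, B2–B3, B3–B4, B1–B5, B1–B6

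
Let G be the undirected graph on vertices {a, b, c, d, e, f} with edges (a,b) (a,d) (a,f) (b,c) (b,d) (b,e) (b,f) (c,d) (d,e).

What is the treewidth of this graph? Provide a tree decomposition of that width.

The largest bag has 3 vertices, giving width 2; this decomposition certifies tw(G) ≤ 2. For the lower bound, the 3 vertices {b, d, e} are pairwise adjacent, and any tree decomposition puts a clique entirely inside one bag — forcing width ≥ 2. Therefore the treewidth is 2.

Treewidth 2.
One optimal decomposition is:
Bags: B1 = {b, d, e}  B2 = {b, c, d}  B3 = {a, b, d}  B4 = {a, b, f}
Tree: B1–B2, B2–B3, B3–B4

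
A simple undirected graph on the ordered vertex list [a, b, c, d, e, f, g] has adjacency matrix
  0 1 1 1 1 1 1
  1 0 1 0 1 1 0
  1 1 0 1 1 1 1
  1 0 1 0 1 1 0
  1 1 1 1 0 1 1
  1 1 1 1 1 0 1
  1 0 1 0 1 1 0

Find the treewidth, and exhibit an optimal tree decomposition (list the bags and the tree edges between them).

The largest bag has 5 vertices, giving width 4; this decomposition certifies tw(G) ≤ 4. For the lower bound, the 5 vertices {a, c, d, e, f} are pairwise adjacent, and any tree decomposition puts a clique entirely inside one bag — forcing width ≥ 4. Hence tw(G) = 4 exactly.

Treewidth 4.
One optimal decomposition is:
Bags: B1 = {a, c, d, e, f}  B2 = {a, b, c, e, f}  B3 = {a, c, e, f, g}
Tree: B1–B2, B1–B3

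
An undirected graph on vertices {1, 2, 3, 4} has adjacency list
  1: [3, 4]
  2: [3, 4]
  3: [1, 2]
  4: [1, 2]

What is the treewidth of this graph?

2

A width-2 tree decomposition is:
Bags: B1 = {1, 2, 4}  B2 = {1, 2, 3}
Tree: B1–B2
The largest bag has 3 vertices, giving width 2; this decomposition certifies tw(G) ≤ 2. The edges 1–4–2–3–1 form a cycle, so G is not a tree and its treewidth is at least 2. The upper and lower bounds meet at 2, so that is the treewidth.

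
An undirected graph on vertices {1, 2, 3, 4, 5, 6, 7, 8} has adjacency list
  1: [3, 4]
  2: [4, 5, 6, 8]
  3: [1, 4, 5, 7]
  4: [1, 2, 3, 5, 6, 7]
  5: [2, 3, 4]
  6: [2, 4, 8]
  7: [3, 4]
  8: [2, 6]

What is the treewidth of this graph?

2

A width-2 tree decomposition is:
Bags: B1 = {2, 4, 5}  B2 = {2, 4, 6}  B3 = {3, 4, 5}  B4 = {2, 6, 8}  B5 = {3, 4, 7}  B6 = {1, 3, 4}
Tree: B1–B2, B1–B3, B2–B4, B3–B5, B3–B6
The largest bag has 3 vertices, giving width 2; this decomposition certifies tw(G) ≤ 2. Conversely, {2, 6, 8} is a clique of size 3, and the vertices of any clique must share a bag in every tree decomposition; so some bag has ≥ 3 vertices and tw(G) ≥ 2. The upper and lower bounds meet at 2, so that is the treewidth.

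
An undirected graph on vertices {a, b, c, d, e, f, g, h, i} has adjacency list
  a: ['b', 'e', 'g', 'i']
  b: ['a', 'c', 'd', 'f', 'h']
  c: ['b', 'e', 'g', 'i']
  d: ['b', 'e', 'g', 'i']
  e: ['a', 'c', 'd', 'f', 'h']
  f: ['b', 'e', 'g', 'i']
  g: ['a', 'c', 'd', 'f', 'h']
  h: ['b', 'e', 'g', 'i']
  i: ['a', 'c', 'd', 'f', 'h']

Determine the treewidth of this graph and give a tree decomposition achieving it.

Every bag has size at most 5, so the width is 5 − 1 = 4 and tw(G) ≤ 4. For the lower bound: the 5 vertex sets {a,i}, {b,h}, {c,e}, {g}, {d} are disjoint, each induces a connected subgraph, and every pair is joined by at least one edge of G. Contracting each set to a single vertex therefore yields K_{5} as a minor, and since treewidth is minor-monotone, tw(G) ≥ tw(K_{5}) = 4. Combining the bounds, tw(G) = 4.

Treewidth 4.
One optimal decomposition is:
Bags: B1 = {a, b, e, g, i}  B2 = {b, e, g, h, i}  B3 = {b, c, e, g, i}  B4 = {b, d, e, g, i}  B5 = {b, e, f, g, i}
Tree: B1–B2, B2–B3, B3–B4, B4–B5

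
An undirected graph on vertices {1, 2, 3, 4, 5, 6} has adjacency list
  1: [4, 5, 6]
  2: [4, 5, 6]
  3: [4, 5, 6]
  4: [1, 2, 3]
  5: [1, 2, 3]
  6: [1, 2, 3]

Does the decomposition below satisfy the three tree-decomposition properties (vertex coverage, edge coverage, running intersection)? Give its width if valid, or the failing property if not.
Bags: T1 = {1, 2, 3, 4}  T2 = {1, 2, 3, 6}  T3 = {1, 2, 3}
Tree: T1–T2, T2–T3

No — vertex 5 appears in no bag.

A tree decomposition must satisfy three properties: every vertex lies in some bag; for every edge, both endpoints lie together in some bag; and for every vertex, the bags containing it form a connected subtree. Here vertex 5 appears in no bag, so the decomposition is invalid.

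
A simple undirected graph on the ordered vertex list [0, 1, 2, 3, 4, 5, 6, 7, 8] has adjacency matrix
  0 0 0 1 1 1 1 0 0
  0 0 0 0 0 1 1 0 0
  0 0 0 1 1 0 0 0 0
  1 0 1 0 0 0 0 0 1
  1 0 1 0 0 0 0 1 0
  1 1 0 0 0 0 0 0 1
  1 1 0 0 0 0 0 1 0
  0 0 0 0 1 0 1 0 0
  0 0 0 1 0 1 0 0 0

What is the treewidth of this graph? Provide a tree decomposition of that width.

Treewidth 3.
Bags: B1 = {1, 4, 6, 7}  B2 = {0, 1, 4, 6}  B3 = {0, 1, 4, 5}  B4 = {0, 2, 4, 5}  B5 = {0, 2, 3, 5}  B6 = {2, 3, 5, 8}
Tree: B1–B2, B2–B3, B3–B4, B4–B5, B5–B6

Each bag holds 4 vertices, so the decomposition has width 3, which upper-bounds the treewidth. For the lower bound: the 4 vertex sets {1,6,7}, {4}, {0}, {2,3,5,8} are disjoint, each induces a connected subgraph, and every pair is joined by at least one edge of G. Contracting each set to a single vertex therefore yields K_{4} as a minor, and since treewidth is minor-monotone, tw(G) ≥ tw(K_{4}) = 3. Combining the bounds, tw(G) = 3.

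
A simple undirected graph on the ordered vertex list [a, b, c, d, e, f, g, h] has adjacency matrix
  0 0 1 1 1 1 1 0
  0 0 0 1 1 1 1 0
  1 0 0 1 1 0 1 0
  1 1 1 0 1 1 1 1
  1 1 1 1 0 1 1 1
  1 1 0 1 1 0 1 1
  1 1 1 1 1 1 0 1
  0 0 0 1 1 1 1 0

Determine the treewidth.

4

A width-4 tree decomposition is:
Bags: B1 = {a, d, e, f, g}  B2 = {b, d, e, f, g}  B3 = {d, e, f, g, h}  B4 = {a, c, d, e, g}
Tree: B1–B2, B1–B3, B1–B4
The largest bag has 5 vertices, giving width 4; this decomposition certifies tw(G) ≤ 4. Conversely, {a, c, d, e, g} is a clique of size 5, and the vertices of any clique must share a bag in every tree decomposition; so some bag has ≥ 5 vertices and tw(G) ≥ 4. Therefore the treewidth is 4.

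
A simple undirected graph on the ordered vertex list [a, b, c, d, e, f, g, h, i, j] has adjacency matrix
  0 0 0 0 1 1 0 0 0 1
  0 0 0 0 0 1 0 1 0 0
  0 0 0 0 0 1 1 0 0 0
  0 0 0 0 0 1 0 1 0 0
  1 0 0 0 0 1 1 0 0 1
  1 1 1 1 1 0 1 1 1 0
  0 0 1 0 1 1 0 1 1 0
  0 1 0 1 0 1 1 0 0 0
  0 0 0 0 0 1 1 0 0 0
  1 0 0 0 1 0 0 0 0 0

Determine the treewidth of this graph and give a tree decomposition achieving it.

Each bag holds 3 vertices, so the decomposition has width 2, which upper-bounds the treewidth. On the other hand G contains the 3-clique {a, e, j}. A clique must lie in a single bag of any decomposition, so no decomposition can have width below 2. Therefore the treewidth is 2.

Treewidth 2.
Bags: B1 = {f, g, h}  B2 = {e, f, g}  B3 = {a, e, f}  B4 = {f, g, i}  B5 = {a, e, j}  B6 = {b, f, h}  B7 = {c, f, g}  B8 = {d, f, h}
Tree: B1–B2, B2–B3, B1–B4, B3–B5, B1–B6, B2–B7, B1–B8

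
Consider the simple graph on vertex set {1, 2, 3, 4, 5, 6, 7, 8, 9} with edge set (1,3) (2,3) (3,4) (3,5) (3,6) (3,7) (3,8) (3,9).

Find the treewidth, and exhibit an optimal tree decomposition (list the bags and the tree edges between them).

Each bag holds 2 vertices, so the decomposition has width 1, which upper-bounds the treewidth. Any graph with an edge has treewidth ≥ 1, and G has the edge 9–3. Hence tw(G) = 1 exactly.

Treewidth 1.
Bags: B1 = {3, 9}  B2 = {3, 8}  B3 = {3, 7}  B4 = {2, 3}  B5 = {3, 6}  B6 = {1, 3}  B7 = {3, 4}  B8 = {3, 5}
Tree: B1–B2, B1–B3, B3–B4, B3–B5, B1–B6, B2–B7, B1–B8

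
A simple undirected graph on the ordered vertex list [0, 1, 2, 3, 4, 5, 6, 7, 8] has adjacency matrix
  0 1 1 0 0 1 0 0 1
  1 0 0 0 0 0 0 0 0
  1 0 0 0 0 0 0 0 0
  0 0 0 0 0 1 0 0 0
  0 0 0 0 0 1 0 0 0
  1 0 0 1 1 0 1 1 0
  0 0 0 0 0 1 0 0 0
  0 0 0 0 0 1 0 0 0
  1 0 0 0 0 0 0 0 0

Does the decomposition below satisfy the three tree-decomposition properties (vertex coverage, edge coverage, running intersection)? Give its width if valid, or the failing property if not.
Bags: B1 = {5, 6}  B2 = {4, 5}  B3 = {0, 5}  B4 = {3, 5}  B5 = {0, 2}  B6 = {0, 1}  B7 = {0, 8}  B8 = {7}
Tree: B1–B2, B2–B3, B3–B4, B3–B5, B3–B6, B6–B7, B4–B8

No — edge (5,7) lies in no bag.

A tree decomposition must satisfy three properties: every vertex lies in some bag; for every edge, both endpoints lie together in some bag; and for every vertex, the bags containing it form a connected subtree. Here edge (5,7) lies in no bag, so the decomposition is invalid.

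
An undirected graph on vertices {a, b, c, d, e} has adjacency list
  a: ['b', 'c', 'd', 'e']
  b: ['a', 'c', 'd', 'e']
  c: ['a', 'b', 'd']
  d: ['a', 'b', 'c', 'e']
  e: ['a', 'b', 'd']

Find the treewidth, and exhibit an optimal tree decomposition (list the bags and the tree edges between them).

Treewidth 3.
One such decomposition:
Bags: B1 = {a, b, c, d}  B2 = {a, b, d, e}
Tree: B1–B2

Each bag holds 4 vertices, so the decomposition has width 3, which upper-bounds the treewidth. On the other hand G contains the 4-clique {a, b, d, e}. A clique must lie in a single bag of any decomposition, so no decomposition can have width below 3. Hence tw(G) = 3 exactly.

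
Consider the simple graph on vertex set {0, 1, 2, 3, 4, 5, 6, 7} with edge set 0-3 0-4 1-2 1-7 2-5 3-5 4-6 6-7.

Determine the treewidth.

A width-2 tree decomposition is:
Bags: B1 = {0, 4, 6}  B2 = {0, 6, 7}  B3 = {0, 1, 7}  B4 = {0, 1, 2}  B5 = {0, 2, 5}  B6 = {0, 3, 5}
Tree: B1–B2, B2–B3, B3–B4, B4–B5, B5–B6
The largest bag has 3 vertices, giving width 2; this decomposition certifies tw(G) ≤ 2. The edges 0–4–6–7–1–2–5–3–0 form a cycle, so G is not a tree and its treewidth is at least 2. The upper and lower bounds meet at 2, so that is the treewidth.

2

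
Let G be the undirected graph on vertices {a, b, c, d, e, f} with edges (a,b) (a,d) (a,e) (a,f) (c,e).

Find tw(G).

A width-1 tree decomposition is:
Bags: B1 = {a, d}  B2 = {a, f}  B3 = {a, b}  B4 = {a, e}  B5 = {c, e}
Tree: B1–B2, B2–B3, B1–B4, B4–B5
Every bag has size at most 2, so the width is 2 − 1 = 1 and tw(G) ≤ 1. Any graph with an edge has treewidth ≥ 1, and G has the edge d–a. The upper and lower bounds meet at 1, so that is the treewidth.

1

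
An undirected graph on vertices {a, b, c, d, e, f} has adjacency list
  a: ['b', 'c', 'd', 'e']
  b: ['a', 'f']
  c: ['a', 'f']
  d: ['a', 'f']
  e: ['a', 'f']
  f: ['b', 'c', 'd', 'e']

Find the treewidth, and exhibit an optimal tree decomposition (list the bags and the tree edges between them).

Each bag holds 3 vertices, so the decomposition has width 2, which upper-bounds the treewidth. The edges b–f–c–a–b form a cycle, so G is not a tree and its treewidth is at least 2. Combining the bounds, tw(G) = 2.

Treewidth 2.
Bags: B1 = {a, b, f}  B2 = {a, c, f}  B3 = {a, e, f}  B4 = {a, d, f}
Tree: B1–B2, B2–B3, B3–B4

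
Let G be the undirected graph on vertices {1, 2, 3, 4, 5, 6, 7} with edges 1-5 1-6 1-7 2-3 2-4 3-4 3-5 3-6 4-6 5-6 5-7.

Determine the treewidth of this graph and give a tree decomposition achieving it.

The largest bag has 3 vertices, giving width 2; this decomposition certifies tw(G) ≤ 2. Conversely, {1, 5, 6} is a clique of size 3, and the vertices of any clique must share a bag in every tree decomposition; so some bag has ≥ 3 vertices and tw(G) ≥ 2. Therefore the treewidth is 2.

Treewidth 2.
Bags: B1 = {1, 5, 6}  B2 = {3, 5, 6}  B3 = {3, 4, 6}  B4 = {1, 5, 7}  B5 = {2, 3, 4}
Tree: B1–B2, B2–B3, B1–B4, B3–B5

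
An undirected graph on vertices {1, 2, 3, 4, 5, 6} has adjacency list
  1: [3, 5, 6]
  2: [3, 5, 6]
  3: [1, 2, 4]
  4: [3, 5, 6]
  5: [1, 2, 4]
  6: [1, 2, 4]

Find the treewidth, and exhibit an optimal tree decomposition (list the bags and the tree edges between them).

The largest bag has 4 vertices, giving width 3; this decomposition certifies tw(G) ≤ 3. For the lower bound: the 4 vertex sets {3,4}, {1,6}, {2}, {5} are disjoint, each induces a connected subgraph, and every pair is joined by at least one edge of G. Contracting each set to a single vertex therefore yields K_{4} as a minor, and since treewidth is minor-monotone, tw(G) ≥ tw(K_{4}) = 3. Combining the bounds, tw(G) = 3.

Treewidth 3.
One such decomposition:
Bags: B1 = {1, 2, 3, 4}  B2 = {1, 2, 4, 6}  B3 = {1, 2, 4, 5}
Tree: B1–B2, B2–B3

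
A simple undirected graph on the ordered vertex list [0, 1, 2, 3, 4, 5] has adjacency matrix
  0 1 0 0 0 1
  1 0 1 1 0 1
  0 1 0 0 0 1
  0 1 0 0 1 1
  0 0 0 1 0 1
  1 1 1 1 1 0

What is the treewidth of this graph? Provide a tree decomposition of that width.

Treewidth 2.
One optimal decomposition is:
Bags: B1 = {0, 1, 5}  B2 = {1, 2, 5}  B3 = {1, 3, 5}  B4 = {3, 4, 5}
Tree: B1–B2, B1–B3, B3–B4

Every bag has size at most 3, so the width is 3 − 1 = 2 and tw(G) ≤ 2. On the other hand G contains the 3-clique {0, 1, 5}. A clique must lie in a single bag of any decomposition, so no decomposition can have width below 2. Therefore the treewidth is 2.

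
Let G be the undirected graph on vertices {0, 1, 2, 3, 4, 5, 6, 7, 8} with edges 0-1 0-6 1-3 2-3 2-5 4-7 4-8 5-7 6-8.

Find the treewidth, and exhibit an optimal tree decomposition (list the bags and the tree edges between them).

Every bag has size at most 3, so the width is 3 − 1 = 2 and tw(G) ≤ 2. For the lower bound, G contains the cycle 4–8–6–0–1–3–2–5–7–4, so G is not a forest; only forests have treewidth ≤ 1, hence tw(G) ≥ 2. The upper and lower bounds meet at 2, so that is the treewidth.

Treewidth 2.
One optimal decomposition is:
Bags: B1 = {4, 6, 8}  B2 = {0, 4, 6}  B3 = {0, 1, 4}  B4 = {1, 3, 4}  B5 = {2, 3, 4}  B6 = {2, 4, 5}  B7 = {4, 5, 7}
Tree: B1–B2, B2–B3, B3–B4, B4–B5, B5–B6, B6–B7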